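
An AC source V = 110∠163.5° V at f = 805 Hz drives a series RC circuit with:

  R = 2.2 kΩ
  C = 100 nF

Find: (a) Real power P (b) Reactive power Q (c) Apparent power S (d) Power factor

Step 1 — Angular frequency: ω = 2π·f = 2π·805 = 5058 rad/s.
Step 2 — Component impedances:
  R: Z = R = 2200 Ω
  C: Z = 1/(jωC) = -j/(ω·C) = 0 - j1977 Ω
Step 3 — Series combination: Z_total = R + C = 2200 - j1977 Ω = 2958∠-41.9° Ω.
Step 4 — Source phasor: V = 110∠163.5° V = -105.5 + j31.24 V.
Step 5 — Current: I = V / Z = -0.03358 - j0.01598 A = 0.03719∠-154.6° A.
Step 6 — Complex power: S = V·I* = 3.043 - j2.734 VA.
Step 7 — Real power: P = Re(S) = 3.043 W.
Step 8 — Reactive power: Q = Im(S) = -2.734 VAR.
Step 9 — Apparent power: |S| = 4.091 VA.
Step 10 — Power factor: PF = P/|S| = 0.7438 (leading).

(a) P = 3.043 W  (b) Q = -2.734 VAR  (c) S = 4.091 VA  (d) PF = 0.7438 (leading)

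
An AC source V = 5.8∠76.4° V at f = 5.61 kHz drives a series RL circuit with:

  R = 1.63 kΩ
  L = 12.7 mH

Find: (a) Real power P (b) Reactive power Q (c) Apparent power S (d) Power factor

Step 1 — Angular frequency: ω = 2π·f = 2π·5610 = 3.525e+04 rad/s.
Step 2 — Component impedances:
  R: Z = R = 1630 Ω
  L: Z = jωL = j·3.525e+04·0.0127 = 0 + j447.7 Ω
Step 3 — Series combination: Z_total = R + L = 1630 + j447.7 Ω = 1690∠15.4° Ω.
Step 4 — Source phasor: V = 5.8∠76.4° V = 1.364 + j5.637 V.
Step 5 — Current: I = V / Z = 0.001661 + j0.003002 A = 0.003431∠61.0° A.
Step 6 — Complex power: S = V·I* = 0.01919 + j0.00527 VA.
Step 7 — Real power: P = Re(S) = 0.01919 W.
Step 8 — Reactive power: Q = Im(S) = 0.00527 VAR.
Step 9 — Apparent power: |S| = 0.0199 VA.
Step 10 — Power factor: PF = P/|S| = 0.9643 (lagging).

(a) P = 0.01919 W  (b) Q = 0.00527 VAR  (c) S = 0.0199 VA  (d) PF = 0.9643 (lagging)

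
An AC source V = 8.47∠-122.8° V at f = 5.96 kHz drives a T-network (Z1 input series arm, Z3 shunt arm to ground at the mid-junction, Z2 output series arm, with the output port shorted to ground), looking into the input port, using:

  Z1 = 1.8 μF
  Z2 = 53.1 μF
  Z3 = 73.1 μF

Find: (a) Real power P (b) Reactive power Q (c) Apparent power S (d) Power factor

Step 1 — Angular frequency: ω = 2π·f = 2π·5960 = 3.745e+04 rad/s.
Step 2 — Component impedances:
  Z1: Z = 1/(jωC) = -j/(ω·C) = 0 - j14.84 Ω
  Z2: Z = 1/(jωC) = -j/(ω·C) = 0 - j0.5029 Ω
  Z3: Z = 1/(jωC) = -j/(ω·C) = 0 - j0.3653 Ω
Step 3 — With the output port shorted to ground, the output series arm Z2 runs from the junction to ground; the shunt arm Z3 also runs from the junction to ground. They appear in parallel: Z3 || Z2 = 0 - j0.2116 Ω.
Step 4 — Series with input arm Z1: Z_in = Z1 + (Z3 || Z2) = 0 - j15.05 Ω = 15.05∠-90.0° Ω.
Step 5 — Source phasor: V = 8.47∠-122.8° V = -4.588 - j7.12 V.
Step 6 — Current: I = V / Z = 0.4732 - j0.3049 A = 0.5629∠-32.8° A.
Step 7 — Complex power: S = V·I* = 0 - j4.768 VA.
Step 8 — Real power: P = Re(S) = 0 W.
Step 9 — Reactive power: Q = Im(S) = -4.768 VAR.
Step 10 — Apparent power: |S| = 4.768 VA.
Step 11 — Power factor: PF = P/|S| = 0 (leading).

(a) P = 0 W  (b) Q = -4.768 VAR  (c) S = 4.768 VA  (d) PF = 0 (leading)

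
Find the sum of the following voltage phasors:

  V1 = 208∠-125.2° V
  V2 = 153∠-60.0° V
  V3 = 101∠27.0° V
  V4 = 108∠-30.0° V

Step 1 — Convert each phasor to rectangular form:
  V1 = 208·(cos(-125.2°) + j·sin(-125.2°)) = -119.9 - j170 V
  V2 = 153·(cos(-60.0°) + j·sin(-60.0°)) = 76.5 - j132.5 V
  V3 = 101·(cos(27.0°) + j·sin(27.0°)) = 89.99 + j45.85 V
  V4 = 108·(cos(-30.0°) + j·sin(-30.0°)) = 93.53 - j54 V
Step 2 — Sum components: V_total = 140.1 - j310.6 V.
Step 3 — Convert to polar: |V_total| = 340.8 V, ∠V_total = -65.7°.

V_total = 340.8∠-65.7° V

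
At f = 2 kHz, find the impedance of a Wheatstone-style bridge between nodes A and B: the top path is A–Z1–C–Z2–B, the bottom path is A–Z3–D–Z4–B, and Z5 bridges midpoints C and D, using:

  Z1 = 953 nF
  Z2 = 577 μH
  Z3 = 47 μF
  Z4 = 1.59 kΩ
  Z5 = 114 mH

Step 1 — Angular frequency: ω = 2π·f = 2π·2000 = 1.257e+04 rad/s.
Step 2 — Component impedances:
  Z1: Z = 1/(jωC) = -j/(ω·C) = 0 - j83.5 Ω
  Z2: Z = jωL = j·1.257e+04·0.000577 = 0 + j7.251 Ω
  Z3: Z = 1/(jωC) = -j/(ω·C) = 0 - j1.693 Ω
  Z4: Z = R = 1590 Ω
  Z5: Z = jωL = j·1.257e+04·0.114 = 0 + j1433 Ω
Step 3 — Bridge requires nodal analysis (the Z5 bridge couples midpoints C and D, so the two paths cannot be reduced to a simple series/parallel combination). Setting node B to ground and injecting 1 A at node A, the 3-node admittance system at A, C, D solves to V_A = Z_AB = 4.169 - j81.21 Ω = 81.31∠-87.1° Ω.

Z = 4.169 - j81.21 Ω = 81.31∠-87.1° Ω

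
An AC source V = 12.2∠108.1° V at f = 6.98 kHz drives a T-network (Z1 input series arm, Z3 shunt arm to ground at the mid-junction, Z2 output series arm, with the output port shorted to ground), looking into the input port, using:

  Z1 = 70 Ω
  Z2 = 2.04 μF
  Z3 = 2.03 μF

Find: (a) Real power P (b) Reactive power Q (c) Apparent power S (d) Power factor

Step 1 — Angular frequency: ω = 2π·f = 2π·6980 = 4.386e+04 rad/s.
Step 2 — Component impedances:
  Z1: Z = R = 70 Ω
  Z2: Z = 1/(jωC) = -j/(ω·C) = 0 - j11.18 Ω
  Z3: Z = 1/(jωC) = -j/(ω·C) = 0 - j11.23 Ω
Step 3 — With the output port shorted to ground, the output series arm Z2 runs from the junction to ground; the shunt arm Z3 also runs from the junction to ground. They appear in parallel: Z3 || Z2 = 0 - j5.602 Ω.
Step 4 — Series with input arm Z1: Z_in = Z1 + (Z3 || Z2) = 70 - j5.602 Ω = 70.22∠-4.6° Ω.
Step 5 — Source phasor: V = 12.2∠108.1° V = -3.79 + j11.6 V.
Step 6 — Current: I = V / Z = -0.06698 + j0.1603 A = 0.1737∠112.7° A.
Step 7 — Complex power: S = V·I* = 2.113 - j0.1691 VA.
Step 8 — Real power: P = Re(S) = 2.113 W.
Step 9 — Reactive power: Q = Im(S) = -0.1691 VAR.
Step 10 — Apparent power: |S| = 2.12 VA.
Step 11 — Power factor: PF = P/|S| = 0.9968 (leading).

(a) P = 2.113 W  (b) Q = -0.1691 VAR  (c) S = 2.12 VA  (d) PF = 0.9968 (leading)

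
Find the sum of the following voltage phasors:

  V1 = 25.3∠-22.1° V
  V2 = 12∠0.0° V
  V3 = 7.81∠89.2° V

Step 1 — Convert each phasor to rectangular form:
  V1 = 25.3·(cos(-22.1°) + j·sin(-22.1°)) = 23.44 - j9.518 V
  V2 = 12·(cos(0.0°) + j·sin(0.0°)) = 12 V
  V3 = 7.81·(cos(89.2°) + j·sin(89.2°)) = 0.109 + j7.809 V
Step 2 — Sum components: V_total = 35.55 - j1.709 V.
Step 3 — Convert to polar: |V_total| = 35.59 V, ∠V_total = -2.8°.

V_total = 35.59∠-2.8° V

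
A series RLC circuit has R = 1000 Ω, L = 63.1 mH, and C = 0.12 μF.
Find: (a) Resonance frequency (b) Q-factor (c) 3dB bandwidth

Step 1 — Resonance: ω₀ = 1/√(LC) = 1/√(0.0631·1.2e-07) = 1.149e+04 rad/s.
Step 2 — f₀ = ω₀/(2π) = 1829 Hz.
Step 3 — Series Q: Q = ω₀L/R = 1.149e+04·0.0631/1000 = 0.7251.
Step 4 — Bandwidth: Δω = ω₀/Q = 1.585e+04 rad/s; BW = Δω/(2π) = 2522 Hz.

(a) f₀ = 1829 Hz  (b) Q = 0.7251  (c) BW = 2522 Hz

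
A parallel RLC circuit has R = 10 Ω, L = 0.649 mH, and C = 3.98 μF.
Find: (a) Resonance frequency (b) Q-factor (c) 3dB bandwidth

Step 1 — Resonance: ω₀ = 1/√(LC) = 1/√(0.000649·3.98e-06) = 1.968e+04 rad/s.
Step 2 — f₀ = ω₀/(2π) = 3132 Hz.
Step 3 — Parallel Q: Q = R/(ω₀L) = 10/(1.968e+04·0.000649) = 0.7831.
Step 4 — Bandwidth: Δω = ω₀/Q = 2.513e+04 rad/s; BW = Δω/(2π) = 3999 Hz.

(a) f₀ = 3132 Hz  (b) Q = 0.7831  (c) BW = 3999 Hz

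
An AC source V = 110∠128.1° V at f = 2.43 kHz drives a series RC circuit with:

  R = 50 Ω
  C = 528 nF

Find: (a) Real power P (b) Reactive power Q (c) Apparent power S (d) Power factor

Step 1 — Angular frequency: ω = 2π·f = 2π·2430 = 1.527e+04 rad/s.
Step 2 — Component impedances:
  R: Z = R = 50 Ω
  C: Z = 1/(jωC) = -j/(ω·C) = 0 - j124 Ω
Step 3 — Series combination: Z_total = R + C = 50 - j124 Ω = 133.7∠-68.0° Ω.
Step 4 — Source phasor: V = 110∠128.1° V = -67.87 + j86.56 V.
Step 5 — Current: I = V / Z = -0.79 - j0.2287 A = 0.8225∠-163.9° A.
Step 6 — Complex power: S = V·I* = 33.82 - j83.91 VA.
Step 7 — Real power: P = Re(S) = 33.82 W.
Step 8 — Reactive power: Q = Im(S) = -83.91 VAR.
Step 9 — Apparent power: |S| = 90.47 VA.
Step 10 — Power factor: PF = P/|S| = 0.3739 (leading).

(a) P = 33.82 W  (b) Q = -83.91 VAR  (c) S = 90.47 VA  (d) PF = 0.3739 (leading)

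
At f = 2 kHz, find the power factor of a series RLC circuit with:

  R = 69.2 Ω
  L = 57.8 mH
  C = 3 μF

Step 1 — Angular frequency: ω = 2π·f = 2π·2000 = 1.257e+04 rad/s.
Step 2 — Component impedances:
  R: Z = R = 69.2 Ω
  L: Z = jωL = j·1.257e+04·0.0578 = 0 + j726.3 Ω
  C: Z = 1/(jωC) = -j/(ω·C) = 0 - j26.53 Ω
Step 3 — Series combination: Z_total = R + L + C = 69.2 + j699.8 Ω = 703.2∠84.4° Ω.
Step 4 — Power factor: PF = cos(φ) = Re(Z)/|Z| = 69.2/703.22 = 0.0984.
Step 5 — Type: Im(Z) = 699.8 ⇒ lagging (phase φ = 84.4°).

PF = 0.0984 (lagging, φ = 84.4°)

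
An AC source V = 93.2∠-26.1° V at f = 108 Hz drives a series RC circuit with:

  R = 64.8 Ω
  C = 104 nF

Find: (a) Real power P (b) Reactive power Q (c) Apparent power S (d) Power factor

Step 1 — Angular frequency: ω = 2π·f = 2π·108 = 678.6 rad/s.
Step 2 — Component impedances:
  R: Z = R = 64.8 Ω
  C: Z = 1/(jωC) = -j/(ω·C) = 0 - j1.417e+04 Ω
Step 3 — Series combination: Z_total = R + C = 64.8 - j1.417e+04 Ω = 1.417e+04∠-89.7° Ω.
Step 4 — Source phasor: V = 93.2∠-26.1° V = 83.7 - j41 V.
Step 5 — Current: I = V / Z = 0.002921 + j0.005893 A = 0.006577∠63.6° A.
Step 6 — Complex power: S = V·I* = 0.002803 - j0.613 VA.
Step 7 — Real power: P = Re(S) = 0.002803 W.
Step 8 — Reactive power: Q = Im(S) = -0.613 VAR.
Step 9 — Apparent power: |S| = 0.613 VA.
Step 10 — Power factor: PF = P/|S| = 0.004573 (leading).

(a) P = 0.002803 W  (b) Q = -0.613 VAR  (c) S = 0.613 VA  (d) PF = 0.004573 (leading)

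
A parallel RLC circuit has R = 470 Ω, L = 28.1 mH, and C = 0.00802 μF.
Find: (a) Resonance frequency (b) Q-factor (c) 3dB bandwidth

Step 1 — Resonance: ω₀ = 1/√(LC) = 1/√(0.0281·8.02e-09) = 6.661e+04 rad/s.
Step 2 — f₀ = ω₀/(2π) = 1.06e+04 Hz.
Step 3 — Parallel Q: Q = R/(ω₀L) = 470/(6.661e+04·0.0281) = 0.2511.
Step 4 — Bandwidth: Δω = ω₀/Q = 2.653e+05 rad/s; BW = Δω/(2π) = 4.222e+04 Hz.

(a) f₀ = 1.06e+04 Hz  (b) Q = 0.2511  (c) BW = 4.222e+04 Hz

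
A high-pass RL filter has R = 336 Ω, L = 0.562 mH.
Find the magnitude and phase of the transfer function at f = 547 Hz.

Step 1 — Angular frequency: ω = 2π·547 = 3437 rad/s.
Step 2 — Transfer function: H(jω) = jωL/(R + jωL).
Step 3 — Numerator jωL = j·1.932; denominator R + jωL = 336 + j1.932.
Step 4 — H = 3.305e-05 + j0.005748.
Step 5 — Magnitude: |H| = 0.005749 (-44.8 dB); phase: φ = 89.7°.

|H| = 0.005749 (-44.8 dB), φ = 89.7°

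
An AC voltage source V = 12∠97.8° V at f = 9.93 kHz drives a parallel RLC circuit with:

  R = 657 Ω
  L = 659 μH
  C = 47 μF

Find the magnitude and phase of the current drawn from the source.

Step 1 — Angular frequency: ω = 2π·f = 2π·9930 = 6.239e+04 rad/s.
Step 2 — Component impedances:
  R: Z = R = 657 Ω
  L: Z = jωL = j·6.239e+04·0.000659 = 0 + j41.12 Ω
  C: Z = 1/(jωC) = -j/(ω·C) = 0 - j0.341 Ω
Step 3 — Parallel combination: 1/Z_total = 1/R + 1/L + 1/C; Z_total = 0.00018 - j0.3439 Ω = 0.3439∠-90.0° Ω.
Step 4 — Source phasor: V = 12∠97.8° V = -1.629 + j11.89 V.
Step 5 — Ohm's law: I = V / Z_total = (-1.629 + j11.89) / (0.00018 - j0.3439) = -34.58 - j4.718 A.
Step 6 — Convert to polar: |I| = 34.9 A, ∠I = -172.2°.

I = 34.9∠-172.2° A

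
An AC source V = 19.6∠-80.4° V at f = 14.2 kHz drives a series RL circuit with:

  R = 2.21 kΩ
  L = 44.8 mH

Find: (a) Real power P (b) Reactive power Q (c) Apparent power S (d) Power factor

Step 1 — Angular frequency: ω = 2π·f = 2π·1.42e+04 = 8.922e+04 rad/s.
Step 2 — Component impedances:
  R: Z = R = 2210 Ω
  L: Z = jωL = j·8.922e+04·0.0448 = 0 + j3997 Ω
Step 3 — Series combination: Z_total = R + L = 2210 + j3997 Ω = 4567∠61.1° Ω.
Step 4 — Source phasor: V = 19.6∠-80.4° V = 3.269 - j19.33 V.
Step 5 — Current: I = V / Z = -0.003357 - j0.002674 A = 0.004291∠-141.5° A.
Step 6 — Complex power: S = V·I* = 0.0407 + j0.07361 VA.
Step 7 — Real power: P = Re(S) = 0.0407 W.
Step 8 — Reactive power: Q = Im(S) = 0.07361 VAR.
Step 9 — Apparent power: |S| = 0.08411 VA.
Step 10 — Power factor: PF = P/|S| = 0.4839 (lagging).

(a) P = 0.0407 W  (b) Q = 0.07361 VAR  (c) S = 0.08411 VA  (d) PF = 0.4839 (lagging)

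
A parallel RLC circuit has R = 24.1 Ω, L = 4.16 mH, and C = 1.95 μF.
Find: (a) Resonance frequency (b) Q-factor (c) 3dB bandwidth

Step 1 — Resonance: ω₀ = 1/√(LC) = 1/√(0.00416·1.95e-06) = 1.11e+04 rad/s.
Step 2 — f₀ = ω₀/(2π) = 1767 Hz.
Step 3 — Parallel Q: Q = R/(ω₀L) = 24.1/(1.11e+04·0.00416) = 0.5218.
Step 4 — Bandwidth: Δω = ω₀/Q = 2.128e+04 rad/s; BW = Δω/(2π) = 3387 Hz.

(a) f₀ = 1767 Hz  (b) Q = 0.5218  (c) BW = 3387 Hz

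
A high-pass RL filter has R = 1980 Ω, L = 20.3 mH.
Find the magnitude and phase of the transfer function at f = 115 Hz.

Step 1 — Angular frequency: ω = 2π·115 = 722.6 rad/s.
Step 2 — Transfer function: H(jω) = jωL/(R + jωL).
Step 3 — Numerator jωL = j·14.67; denominator R + jωL = 1980 + j14.67.
Step 4 — H = 5.488e-05 + j0.007408.
Step 5 — Magnitude: |H| = 0.007408 (-42.6 dB); phase: φ = 89.6°.

|H| = 0.007408 (-42.6 dB), φ = 89.6°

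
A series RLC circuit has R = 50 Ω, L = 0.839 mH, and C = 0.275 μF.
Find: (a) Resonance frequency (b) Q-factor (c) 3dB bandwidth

Step 1 — Resonance: ω₀ = 1/√(LC) = 1/√(0.000839·2.75e-07) = 6.583e+04 rad/s.
Step 2 — f₀ = ω₀/(2π) = 1.048e+04 Hz.
Step 3 — Series Q: Q = ω₀L/R = 6.583e+04·0.000839/50 = 1.105.
Step 4 — Bandwidth: Δω = ω₀/Q = 5.959e+04 rad/s; BW = Δω/(2π) = 9485 Hz.

(a) f₀ = 1.048e+04 Hz  (b) Q = 1.105  (c) BW = 9485 Hz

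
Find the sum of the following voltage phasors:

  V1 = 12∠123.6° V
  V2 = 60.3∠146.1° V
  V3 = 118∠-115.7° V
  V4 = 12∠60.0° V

Step 1 — Convert each phasor to rectangular form:
  V1 = 12·(cos(123.6°) + j·sin(123.6°)) = -6.641 + j9.995 V
  V2 = 60.3·(cos(146.1°) + j·sin(146.1°)) = -50.05 + j33.63 V
  V3 = 118·(cos(-115.7°) + j·sin(-115.7°)) = -51.17 - j106.3 V
  V4 = 12·(cos(60.0°) + j·sin(60.0°)) = 6 + j10.39 V
Step 2 — Sum components: V_total = -101.9 - j52.31 V.
Step 3 — Convert to polar: |V_total| = 114.5 V, ∠V_total = -152.8°.

V_total = 114.5∠-152.8° V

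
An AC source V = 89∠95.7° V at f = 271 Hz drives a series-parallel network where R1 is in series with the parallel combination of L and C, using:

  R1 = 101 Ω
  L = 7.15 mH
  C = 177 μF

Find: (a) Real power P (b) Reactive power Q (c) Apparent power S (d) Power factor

Step 1 — Angular frequency: ω = 2π·f = 2π·271 = 1703 rad/s.
Step 2 — Component impedances:
  R1: Z = R = 101 Ω
  L: Z = jωL = j·1703·0.00715 = 0 + j12.17 Ω
  C: Z = 1/(jωC) = -j/(ω·C) = 0 - j3.318 Ω
Step 3 — Parallel branch: L || C = 1/(1/L + 1/C) = 0 - j4.561 Ω.
Step 4 — Series with R1: Z_total = R1 + (L || C) = 101 - j4.561 Ω = 101.1∠-2.6° Ω.
Step 5 — Source phasor: V = 89∠95.7° V = -8.839 + j88.56 V.
Step 6 — Current: I = V / Z = -0.1269 + j0.8711 A = 0.8803∠98.3° A.
Step 7 — Complex power: S = V·I* = 78.27 - j3.534 VA.
Step 8 — Real power: P = Re(S) = 78.27 W.
Step 9 — Reactive power: Q = Im(S) = -3.534 VAR.
Step 10 — Apparent power: |S| = 78.35 VA.
Step 11 — Power factor: PF = P/|S| = 0.999 (leading).

(a) P = 78.27 W  (b) Q = -3.534 VAR  (c) S = 78.35 VA  (d) PF = 0.999 (leading)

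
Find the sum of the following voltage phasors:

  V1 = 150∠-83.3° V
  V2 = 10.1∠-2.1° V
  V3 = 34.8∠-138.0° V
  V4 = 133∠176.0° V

Step 1 — Convert each phasor to rectangular form:
  V1 = 150·(cos(-83.3°) + j·sin(-83.3°)) = 17.5 - j149 V
  V2 = 10.1·(cos(-2.1°) + j·sin(-2.1°)) = 10.09 - j0.3701 V
  V3 = 34.8·(cos(-138.0°) + j·sin(-138.0°)) = -25.86 - j23.29 V
  V4 = 133·(cos(176.0°) + j·sin(176.0°)) = -132.7 + j9.278 V
Step 2 — Sum components: V_total = -130.9 - j163.4 V.
Step 3 — Convert to polar: |V_total| = 209.4 V, ∠V_total = -128.7°.

V_total = 209.4∠-128.7° V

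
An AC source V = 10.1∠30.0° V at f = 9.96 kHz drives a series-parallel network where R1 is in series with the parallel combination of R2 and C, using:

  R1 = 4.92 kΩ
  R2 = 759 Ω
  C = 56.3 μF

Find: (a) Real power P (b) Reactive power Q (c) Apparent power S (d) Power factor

Step 1 — Angular frequency: ω = 2π·f = 2π·9960 = 6.258e+04 rad/s.
Step 2 — Component impedances:
  R1: Z = R = 4920 Ω
  R2: Z = R = 759 Ω
  C: Z = 1/(jωC) = -j/(ω·C) = 0 - j0.2838 Ω
Step 3 — Parallel branch: R2 || C = 1/(1/R2 + 1/C) = 0.0001061 - j0.2838 Ω.
Step 4 — Series with R1: Z_total = R1 + (R2 || C) = 4920 - j0.2838 Ω = 4920∠-0.0° Ω.
Step 5 — Source phasor: V = 10.1∠30.0° V = 8.747 + j5.05 V.
Step 6 — Current: I = V / Z = 0.001778 + j0.001027 A = 0.002053∠30.0° A.
Step 7 — Complex power: S = V·I* = 0.02073 - j1.196e-06 VA.
Step 8 — Real power: P = Re(S) = 0.02073 W.
Step 9 — Reactive power: Q = Im(S) = -1.196e-06 VAR.
Step 10 — Apparent power: |S| = 0.02073 VA.
Step 11 — Power factor: PF = P/|S| = 1 (leading).

(a) P = 0.02073 W  (b) Q = -1.196e-06 VAR  (c) S = 0.02073 VA  (d) PF = 1 (leading)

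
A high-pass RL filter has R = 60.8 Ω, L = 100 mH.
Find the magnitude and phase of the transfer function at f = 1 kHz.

Step 1 — Angular frequency: ω = 2π·1000 = 6283 rad/s.
Step 2 — Transfer function: H(jω) = jωL/(R + jωL).
Step 3 — Numerator jωL = j·628.3; denominator R + jωL = 60.8 + j628.3.
Step 4 — H = 0.9907 + j0.09587.
Step 5 — Magnitude: |H| = 0.9954 (-0.0 dB); phase: φ = 5.5°.

|H| = 0.9954 (-0.0 dB), φ = 5.5°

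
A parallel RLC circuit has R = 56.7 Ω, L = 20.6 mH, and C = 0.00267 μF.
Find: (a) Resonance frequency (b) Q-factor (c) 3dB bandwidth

Step 1 — Resonance: ω₀ = 1/√(LC) = 1/√(0.0206·2.67e-09) = 1.348e+05 rad/s.
Step 2 — f₀ = ω₀/(2π) = 2.146e+04 Hz.
Step 3 — Parallel Q: Q = R/(ω₀L) = 56.7/(1.348e+05·0.0206) = 0.02041.
Step 4 — Bandwidth: Δω = ω₀/Q = 6.605e+06 rad/s; BW = Δω/(2π) = 1.051e+06 Hz.

(a) f₀ = 2.146e+04 Hz  (b) Q = 0.02041  (c) BW = 1.051e+06 Hz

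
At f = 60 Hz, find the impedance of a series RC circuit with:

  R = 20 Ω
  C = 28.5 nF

Step 1 — Angular frequency: ω = 2π·f = 2π·60 = 377 rad/s.
Step 2 — Component impedances:
  R: Z = R = 20 Ω
  C: Z = 1/(jωC) = -j/(ω·C) = 0 - j9.307e+04 Ω
Step 3 — Series combination: Z_total = R + C = 20 - j9.307e+04 Ω = 9.307e+04∠-90.0° Ω.

Z = 20 - j9.307e+04 Ω = 9.307e+04∠-90.0° Ω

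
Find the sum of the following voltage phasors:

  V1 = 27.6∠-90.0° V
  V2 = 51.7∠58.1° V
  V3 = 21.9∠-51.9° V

Step 1 — Convert each phasor to rectangular form:
  V1 = 27.6·(cos(-90.0°) + j·sin(-90.0°)) = 0 - j27.6 V
  V2 = 51.7·(cos(58.1°) + j·sin(58.1°)) = 27.32 + j43.89 V
  V3 = 21.9·(cos(-51.9°) + j·sin(-51.9°)) = 13.51 - j17.23 V
Step 2 — Sum components: V_total = 40.83 - j0.942 V.
Step 3 — Convert to polar: |V_total| = 40.84 V, ∠V_total = -1.3°.

V_total = 40.84∠-1.3° V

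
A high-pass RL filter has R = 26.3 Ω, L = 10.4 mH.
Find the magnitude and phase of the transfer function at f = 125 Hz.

Step 1 — Angular frequency: ω = 2π·125 = 785.4 rad/s.
Step 2 — Transfer function: H(jω) = jωL/(R + jωL).
Step 3 — Numerator jωL = j·8.168; denominator R + jωL = 26.3 + j8.168.
Step 4 — H = 0.08797 + j0.2833.
Step 5 — Magnitude: |H| = 0.2966 (-10.6 dB); phase: φ = 72.7°.

|H| = 0.2966 (-10.6 dB), φ = 72.7°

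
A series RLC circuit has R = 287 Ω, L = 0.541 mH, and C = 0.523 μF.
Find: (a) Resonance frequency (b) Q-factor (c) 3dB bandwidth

Step 1 — Resonance: ω₀ = 1/√(LC) = 1/√(0.000541·5.23e-07) = 5.945e+04 rad/s.
Step 2 — f₀ = ω₀/(2π) = 9462 Hz.
Step 3 — Series Q: Q = ω₀L/R = 5.945e+04·0.000541/287 = 0.1121.
Step 4 — Bandwidth: Δω = ω₀/Q = 5.305e+05 rad/s; BW = Δω/(2π) = 8.443e+04 Hz.

(a) f₀ = 9462 Hz  (b) Q = 0.1121  (c) BW = 8.443e+04 Hz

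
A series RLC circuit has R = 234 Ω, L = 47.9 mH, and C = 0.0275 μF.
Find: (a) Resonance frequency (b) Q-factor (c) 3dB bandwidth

Step 1 — Resonance condition Im(Z)=0 gives ω₀ = 1/√(LC).
Step 2 — ω₀ = 1/√(0.0479·2.75e-08) = 2.755e+04 rad/s.
Step 3 — f₀ = ω₀/(2π) = 4385 Hz.
Step 4 — Series Q: Q = ω₀L/R = 2.755e+04·0.0479/234 = 5.64.
Step 5 — 3dB bandwidth: Δω = ω₀/Q = 4885 rad/s; BW = Δω/(2π) = 777.5 Hz.

(a) f₀ = 4385 Hz  (b) Q = 5.64  (c) BW = 777.5 Hz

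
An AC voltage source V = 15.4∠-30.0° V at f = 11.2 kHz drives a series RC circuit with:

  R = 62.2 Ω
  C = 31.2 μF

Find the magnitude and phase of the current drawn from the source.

Step 1 — Angular frequency: ω = 2π·f = 2π·1.12e+04 = 7.037e+04 rad/s.
Step 2 — Component impedances:
  R: Z = R = 62.2 Ω
  C: Z = 1/(jωC) = -j/(ω·C) = 0 - j0.4555 Ω
Step 3 — Series combination: Z_total = R + C = 62.2 - j0.4555 Ω = 62.2∠-0.4° Ω.
Step 4 — Source phasor: V = 15.4∠-30.0° V = 13.34 - j7.7 V.
Step 5 — Ohm's law: I = V / Z_total = (13.34 - j7.7) / (62.2 - j0.4555) = 0.2153 - j0.1222 A.
Step 6 — Convert to polar: |I| = 0.2476 A, ∠I = -29.6°.

I = 0.2476∠-29.6° A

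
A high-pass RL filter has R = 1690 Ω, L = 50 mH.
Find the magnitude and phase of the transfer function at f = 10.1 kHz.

Step 1 — Angular frequency: ω = 2π·1.01e+04 = 6.346e+04 rad/s.
Step 2 — Transfer function: H(jω) = jωL/(R + jωL).
Step 3 — Numerator jωL = j·3173; denominator R + jωL = 1690 + j3173.
Step 4 — H = 0.779 + j0.4149.
Step 5 — Magnitude: |H| = 0.8826 (-1.1 dB); phase: φ = 28.0°.

|H| = 0.8826 (-1.1 dB), φ = 28.0°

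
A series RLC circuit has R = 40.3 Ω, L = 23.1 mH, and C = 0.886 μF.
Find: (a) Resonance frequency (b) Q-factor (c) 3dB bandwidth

Step 1 — Resonance: ω₀ = 1/√(LC) = 1/√(0.0231·8.86e-07) = 6990 rad/s.
Step 2 — f₀ = ω₀/(2π) = 1112 Hz.
Step 3 — Series Q: Q = ω₀L/R = 6990·0.0231/40.3 = 4.007.
Step 4 — Bandwidth: Δω = ω₀/Q = 1745 rad/s; BW = Δω/(2π) = 277.7 Hz.

(a) f₀ = 1112 Hz  (b) Q = 4.007  (c) BW = 277.7 Hz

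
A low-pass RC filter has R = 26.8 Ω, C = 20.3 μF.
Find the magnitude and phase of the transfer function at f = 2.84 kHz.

Step 1 — Angular frequency: ω = 2π·2840 = 1.784e+04 rad/s.
Step 2 — Transfer function: H(jω) = 1/(1 + jωRC).
Step 3 — Denominator: 1 + jωRC = 1 + j·1.784e+04·26.8·2.03e-05 = 1 + j9.708.
Step 4 — H = 0.0105 - j0.1019.
Step 5 — Magnitude: |H| = 0.1025 (-19.8 dB); phase: φ = -84.1°.

|H| = 0.1025 (-19.8 dB), φ = -84.1°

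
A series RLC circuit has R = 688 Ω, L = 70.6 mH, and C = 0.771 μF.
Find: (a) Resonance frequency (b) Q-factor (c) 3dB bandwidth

Step 1 — Resonance condition Im(Z)=0 gives ω₀ = 1/√(LC).
Step 2 — ω₀ = 1/√(0.0706·7.71e-07) = 4286 rad/s.
Step 3 — f₀ = ω₀/(2π) = 682.2 Hz.
Step 4 — Series Q: Q = ω₀L/R = 4286·0.0706/688 = 0.4398.
Step 5 — 3dB bandwidth: Δω = ω₀/Q = 9745 rad/s; BW = Δω/(2π) = 1551 Hz.

(a) f₀ = 682.2 Hz  (b) Q = 0.4398  (c) BW = 1551 Hz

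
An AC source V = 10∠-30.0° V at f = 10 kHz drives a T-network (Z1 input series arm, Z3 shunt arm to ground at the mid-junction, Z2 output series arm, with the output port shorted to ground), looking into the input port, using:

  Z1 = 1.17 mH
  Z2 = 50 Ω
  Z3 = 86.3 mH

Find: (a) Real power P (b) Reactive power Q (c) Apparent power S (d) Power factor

Step 1 — Angular frequency: ω = 2π·f = 2π·1e+04 = 6.283e+04 rad/s.
Step 2 — Component impedances:
  Z1: Z = jωL = j·6.283e+04·0.00117 = 0 + j73.51 Ω
  Z2: Z = R = 50 Ω
  Z3: Z = jωL = j·6.283e+04·0.0863 = 0 + j5422 Ω
Step 3 — With the output port shorted to ground, the output series arm Z2 runs from the junction to ground; the shunt arm Z3 also runs from the junction to ground. They appear in parallel: Z3 || Z2 = 50 + j0.461 Ω.
Step 4 — Series with input arm Z1: Z_in = Z1 + (Z3 || Z2) = 50 + j73.97 Ω = 89.28∠55.9° Ω.
Step 5 — Source phasor: V = 10∠-30.0° V = 8.66 - j5 V.
Step 6 — Current: I = V / Z = 0.007916 - j0.1117 A = 0.112∠-85.9° A.
Step 7 — Complex power: S = V·I* = 0.6272 + j0.928 VA.
Step 8 — Real power: P = Re(S) = 0.6272 W.
Step 9 — Reactive power: Q = Im(S) = 0.928 VAR.
Step 10 — Apparent power: |S| = 1.12 VA.
Step 11 — Power factor: PF = P/|S| = 0.56 (lagging).

(a) P = 0.6272 W  (b) Q = 0.928 VAR  (c) S = 1.12 VA  (d) PF = 0.56 (lagging)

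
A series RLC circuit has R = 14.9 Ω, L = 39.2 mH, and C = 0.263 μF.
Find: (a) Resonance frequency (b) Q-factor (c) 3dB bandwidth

Step 1 — Resonance condition Im(Z)=0 gives ω₀ = 1/√(LC).
Step 2 — ω₀ = 1/√(0.0392·2.63e-07) = 9849 rad/s.
Step 3 — f₀ = ω₀/(2π) = 1567 Hz.
Step 4 — Series Q: Q = ω₀L/R = 9849·0.0392/14.9 = 25.91.
Step 5 — 3dB bandwidth: Δω = ω₀/Q = 380.1 rad/s; BW = Δω/(2π) = 60.5 Hz.

(a) f₀ = 1567 Hz  (b) Q = 25.91  (c) BW = 60.5 Hz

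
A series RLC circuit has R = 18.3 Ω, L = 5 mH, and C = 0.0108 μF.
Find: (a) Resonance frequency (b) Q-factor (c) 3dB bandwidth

Step 1 — Resonance: ω₀ = 1/√(LC) = 1/√(0.005·1.08e-08) = 1.361e+05 rad/s.
Step 2 — f₀ = ω₀/(2π) = 2.166e+04 Hz.
Step 3 — Series Q: Q = ω₀L/R = 1.361e+05·0.005/18.3 = 37.18.
Step 4 — Bandwidth: Δω = ω₀/Q = 3660 rad/s; BW = Δω/(2π) = 582.5 Hz.

(a) f₀ = 2.166e+04 Hz  (b) Q = 37.18  (c) BW = 582.5 Hz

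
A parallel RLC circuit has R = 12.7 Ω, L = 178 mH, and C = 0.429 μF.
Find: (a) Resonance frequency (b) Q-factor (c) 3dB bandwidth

Step 1 — Resonance: ω₀ = 1/√(LC) = 1/√(0.178·4.29e-07) = 3619 rad/s.
Step 2 — f₀ = ω₀/(2π) = 575.9 Hz.
Step 3 — Parallel Q: Q = R/(ω₀L) = 12.7/(3619·0.178) = 0.01972.
Step 4 — Bandwidth: Δω = ω₀/Q = 1.835e+05 rad/s; BW = Δω/(2π) = 2.921e+04 Hz.

(a) f₀ = 575.9 Hz  (b) Q = 0.01972  (c) BW = 2.921e+04 Hz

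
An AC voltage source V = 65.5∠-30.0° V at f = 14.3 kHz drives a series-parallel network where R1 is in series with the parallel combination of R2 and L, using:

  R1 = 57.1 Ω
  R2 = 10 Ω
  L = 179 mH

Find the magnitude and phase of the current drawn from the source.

Step 1 — Angular frequency: ω = 2π·f = 2π·1.43e+04 = 8.985e+04 rad/s.
Step 2 — Component impedances:
  R1: Z = R = 57.1 Ω
  R2: Z = R = 10 Ω
  L: Z = jωL = j·8.985e+04·0.179 = 0 + j1.608e+04 Ω
Step 3 — Parallel branch: R2 || L = 1/(1/R2 + 1/L) = 10 + j0.006218 Ω.
Step 4 — Series with R1: Z_total = R1 + (R2 || L) = 67.1 + j0.006218 Ω = 67.1∠0.0° Ω.
Step 5 — Source phasor: V = 65.5∠-30.0° V = 56.72 - j32.75 V.
Step 6 — Ohm's law: I = V / Z_total = (56.72 - j32.75) / (67.1 + j0.006218) = 0.8453 - j0.4882 A.
Step 7 — Convert to polar: |I| = 0.9762 A, ∠I = -30.0°.

I = 0.9762∠-30.0° A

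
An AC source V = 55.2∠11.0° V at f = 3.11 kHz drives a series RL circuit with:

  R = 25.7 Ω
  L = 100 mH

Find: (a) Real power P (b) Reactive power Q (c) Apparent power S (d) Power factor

Step 1 — Angular frequency: ω = 2π·f = 2π·3110 = 1.954e+04 rad/s.
Step 2 — Component impedances:
  R: Z = R = 25.7 Ω
  L: Z = jωL = j·1.954e+04·0.1 = 0 + j1954 Ω
Step 3 — Series combination: Z_total = R + L = 25.7 + j1954 Ω = 1954∠89.2° Ω.
Step 4 — Source phasor: V = 55.2∠11.0° V = 54.19 + j10.53 V.
Step 5 — Current: I = V / Z = 0.005754 - j0.02765 A = 0.02825∠-78.2° A.
Step 6 — Complex power: S = V·I* = 0.0205 + j1.559 VA.
Step 7 — Real power: P = Re(S) = 0.0205 W.
Step 8 — Reactive power: Q = Im(S) = 1.559 VAR.
Step 9 — Apparent power: |S| = 1.559 VA.
Step 10 — Power factor: PF = P/|S| = 0.01315 (lagging).

(a) P = 0.0205 W  (b) Q = 1.559 VAR  (c) S = 1.559 VA  (d) PF = 0.01315 (lagging)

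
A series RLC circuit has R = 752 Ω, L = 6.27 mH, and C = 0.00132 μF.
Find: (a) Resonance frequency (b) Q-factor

Step 1 — Resonance condition Im(Z)=0 gives ω₀ = 1/√(LC).
Step 2 — ω₀ = 1/√(0.00627·1.32e-09) = 3.476e+05 rad/s.
Step 3 — f₀ = ω₀/(2π) = 5.532e+04 Hz.
Step 4 — Series Q: Q = ω₀L/R = 3.476e+05·0.00627/752 = 2.898.

(a) f₀ = 5.532e+04 Hz  (b) Q = 2.898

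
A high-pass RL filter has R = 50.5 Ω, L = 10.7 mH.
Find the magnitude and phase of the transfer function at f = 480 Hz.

Step 1 — Angular frequency: ω = 2π·480 = 3016 rad/s.
Step 2 — Transfer function: H(jω) = jωL/(R + jωL).
Step 3 — Numerator jωL = j·32.27; denominator R + jωL = 50.5 + j32.27.
Step 4 — H = 0.2899 + j0.4537.
Step 5 — Magnitude: |H| = 0.5385 (-5.4 dB); phase: φ = 57.4°.

|H| = 0.5385 (-5.4 dB), φ = 57.4°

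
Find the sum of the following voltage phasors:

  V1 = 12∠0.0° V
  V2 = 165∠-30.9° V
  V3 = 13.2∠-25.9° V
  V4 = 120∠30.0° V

Step 1 — Convert each phasor to rectangular form:
  V1 = 12·(cos(0.0°) + j·sin(0.0°)) = 12 V
  V2 = 165·(cos(-30.9°) + j·sin(-30.9°)) = 141.6 - j84.73 V
  V3 = 13.2·(cos(-25.9°) + j·sin(-25.9°)) = 11.87 - j5.766 V
  V4 = 120·(cos(30.0°) + j·sin(30.0°)) = 103.9 + j60 V
Step 2 — Sum components: V_total = 269.4 - j30.5 V.
Step 3 — Convert to polar: |V_total| = 271.1 V, ∠V_total = -6.5°.

V_total = 271.1∠-6.5° V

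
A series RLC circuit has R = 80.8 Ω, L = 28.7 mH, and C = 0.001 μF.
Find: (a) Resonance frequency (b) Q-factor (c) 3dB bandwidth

Step 1 — Resonance condition Im(Z)=0 gives ω₀ = 1/√(LC).
Step 2 — ω₀ = 1/√(0.0287·1e-09) = 1.867e+05 rad/s.
Step 3 — f₀ = ω₀/(2π) = 2.971e+04 Hz.
Step 4 — Series Q: Q = ω₀L/R = 1.867e+05·0.0287/80.8 = 66.3.
Step 5 — 3dB bandwidth: Δω = ω₀/Q = 2815 rad/s; BW = Δω/(2π) = 448.1 Hz.

(a) f₀ = 2.971e+04 Hz  (b) Q = 66.3  (c) BW = 448.1 Hz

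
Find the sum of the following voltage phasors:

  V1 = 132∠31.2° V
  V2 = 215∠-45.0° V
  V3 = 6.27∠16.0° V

Step 1 — Convert each phasor to rectangular form:
  V1 = 132·(cos(31.2°) + j·sin(31.2°)) = 112.9 + j68.38 V
  V2 = 215·(cos(-45.0°) + j·sin(-45.0°)) = 152 - j152 V
  V3 = 6.27·(cos(16.0°) + j·sin(16.0°)) = 6.027 + j1.728 V
Step 2 — Sum components: V_total = 271 - j81.92 V.
Step 3 — Convert to polar: |V_total| = 283.1 V, ∠V_total = -16.8°.

V_total = 283.1∠-16.8° V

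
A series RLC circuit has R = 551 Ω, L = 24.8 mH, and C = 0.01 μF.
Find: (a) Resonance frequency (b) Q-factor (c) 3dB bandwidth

Step 1 — Resonance: ω₀ = 1/√(LC) = 1/√(0.0248·1e-08) = 6.35e+04 rad/s.
Step 2 — f₀ = ω₀/(2π) = 1.011e+04 Hz.
Step 3 — Series Q: Q = ω₀L/R = 6.35e+04·0.0248/551 = 2.858.
Step 4 — Bandwidth: Δω = ω₀/Q = 2.222e+04 rad/s; BW = Δω/(2π) = 3536 Hz.

(a) f₀ = 1.011e+04 Hz  (b) Q = 2.858  (c) BW = 3536 Hz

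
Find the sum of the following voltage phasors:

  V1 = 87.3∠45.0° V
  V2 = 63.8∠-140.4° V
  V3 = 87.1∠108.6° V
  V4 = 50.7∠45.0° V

Step 1 — Convert each phasor to rectangular form:
  V1 = 87.3·(cos(45.0°) + j·sin(45.0°)) = 61.73 + j61.73 V
  V2 = 63.8·(cos(-140.4°) + j·sin(-140.4°)) = -49.16 - j40.67 V
  V3 = 87.1·(cos(108.6°) + j·sin(108.6°)) = -27.78 + j82.55 V
  V4 = 50.7·(cos(45.0°) + j·sin(45.0°)) = 35.85 + j35.85 V
Step 2 — Sum components: V_total = 20.64 + j139.5 V.
Step 3 — Convert to polar: |V_total| = 141 V, ∠V_total = 81.6°.

V_total = 141∠81.6° V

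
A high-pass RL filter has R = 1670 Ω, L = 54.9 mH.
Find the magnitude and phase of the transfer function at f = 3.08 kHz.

Step 1 — Angular frequency: ω = 2π·3080 = 1.935e+04 rad/s.
Step 2 — Transfer function: H(jω) = jωL/(R + jωL).
Step 3 — Numerator jωL = j·1062; denominator R + jωL = 1670 + j1062.
Step 4 — H = 0.2881 + j0.4529.
Step 5 — Magnitude: |H| = 0.5368 (-5.4 dB); phase: φ = 57.5°.

|H| = 0.5368 (-5.4 dB), φ = 57.5°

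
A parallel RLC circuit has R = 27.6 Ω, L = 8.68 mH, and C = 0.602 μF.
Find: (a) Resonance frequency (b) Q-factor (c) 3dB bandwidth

Step 1 — Resonance: ω₀ = 1/√(LC) = 1/√(0.00868·6.02e-07) = 1.383e+04 rad/s.
Step 2 — f₀ = ω₀/(2π) = 2202 Hz.
Step 3 — Parallel Q: Q = R/(ω₀L) = 27.6/(1.383e+04·0.00868) = 0.2299.
Step 4 — Bandwidth: Δω = ω₀/Q = 6.019e+04 rad/s; BW = Δω/(2π) = 9579 Hz.

(a) f₀ = 2202 Hz  (b) Q = 0.2299  (c) BW = 9579 Hz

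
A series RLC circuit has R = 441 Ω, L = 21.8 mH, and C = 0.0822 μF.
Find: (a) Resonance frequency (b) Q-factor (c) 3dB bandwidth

Step 1 — Resonance condition Im(Z)=0 gives ω₀ = 1/√(LC).
Step 2 — ω₀ = 1/√(0.0218·8.22e-08) = 2.362e+04 rad/s.
Step 3 — f₀ = ω₀/(2π) = 3760 Hz.
Step 4 — Series Q: Q = ω₀L/R = 2.362e+04·0.0218/441 = 1.168.
Step 5 — 3dB bandwidth: Δω = ω₀/Q = 2.023e+04 rad/s; BW = Δω/(2π) = 3220 Hz.

(a) f₀ = 3760 Hz  (b) Q = 1.168  (c) BW = 3220 Hz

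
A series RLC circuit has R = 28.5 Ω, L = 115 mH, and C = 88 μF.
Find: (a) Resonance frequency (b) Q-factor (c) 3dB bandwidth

Step 1 — Resonance condition Im(Z)=0 gives ω₀ = 1/√(LC).
Step 2 — ω₀ = 1/√(0.115·8.8e-05) = 314.3 rad/s.
Step 3 — f₀ = ω₀/(2π) = 50.03 Hz.
Step 4 — Series Q: Q = ω₀L/R = 314.3·0.115/28.5 = 1.268.
Step 5 — 3dB bandwidth: Δω = ω₀/Q = 247.8 rad/s; BW = Δω/(2π) = 39.44 Hz.

(a) f₀ = 50.03 Hz  (b) Q = 1.268  (c) BW = 39.44 Hz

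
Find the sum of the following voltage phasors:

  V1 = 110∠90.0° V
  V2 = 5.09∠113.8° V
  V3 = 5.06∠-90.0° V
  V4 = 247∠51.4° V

Step 1 — Convert each phasor to rectangular form:
  V1 = 110·(cos(90.0°) + j·sin(90.0°)) = 0 + j110 V
  V2 = 5.09·(cos(113.8°) + j·sin(113.8°)) = -2.054 + j4.657 V
  V3 = 5.06·(cos(-90.0°) + j·sin(-90.0°)) = 0 - j5.06 V
  V4 = 247·(cos(51.4°) + j·sin(51.4°)) = 154.1 + j193 V
Step 2 — Sum components: V_total = 152 + j302.6 V.
Step 3 — Convert to polar: |V_total| = 338.7 V, ∠V_total = 63.3°.

V_total = 338.7∠63.3° V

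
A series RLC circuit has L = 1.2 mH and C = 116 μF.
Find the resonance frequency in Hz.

Step 1 — Resonance condition Im(Z)=0 gives ω₀ = 1/√(LC).
Step 2 — ω₀ = 1/√(0.0012·0.000116) = 2680 rad/s.
Step 3 — f₀ = ω₀/(2π) = 426.6 Hz.

f₀ = 426.6 Hz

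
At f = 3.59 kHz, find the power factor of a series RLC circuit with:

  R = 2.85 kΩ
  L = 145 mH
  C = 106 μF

Step 1 — Angular frequency: ω = 2π·f = 2π·3590 = 2.256e+04 rad/s.
Step 2 — Component impedances:
  R: Z = R = 2850 Ω
  L: Z = jωL = j·2.256e+04·0.145 = 0 + j3271 Ω
  C: Z = 1/(jωC) = -j/(ω·C) = 0 - j0.4182 Ω
Step 3 — Series combination: Z_total = R + L + C = 2850 + j3270 Ω = 4338∠48.9° Ω.
Step 4 — Power factor: PF = cos(φ) = Re(Z)/|Z| = 2850/4338 = 0.657.
Step 5 — Type: Im(Z) = 3270 ⇒ lagging (phase φ = 48.9°).

PF = 0.657 (lagging, φ = 48.9°)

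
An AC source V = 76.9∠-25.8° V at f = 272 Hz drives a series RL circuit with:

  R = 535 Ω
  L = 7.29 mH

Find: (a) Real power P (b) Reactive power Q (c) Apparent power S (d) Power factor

Step 1 — Angular frequency: ω = 2π·f = 2π·272 = 1709 rad/s.
Step 2 — Component impedances:
  R: Z = R = 535 Ω
  L: Z = jωL = j·1709·0.00729 = 0 + j12.46 Ω
Step 3 — Series combination: Z_total = R + L = 535 + j12.46 Ω = 535.1∠1.3° Ω.
Step 4 — Source phasor: V = 76.9∠-25.8° V = 69.23 - j33.47 V.
Step 5 — Current: I = V / Z = 0.1279 - j0.06554 A = 0.1437∠-27.1° A.
Step 6 — Complex power: S = V·I* = 11.05 + j0.2573 VA.
Step 7 — Real power: P = Re(S) = 11.05 W.
Step 8 — Reactive power: Q = Im(S) = 0.2573 VAR.
Step 9 — Apparent power: |S| = 11.05 VA.
Step 10 — Power factor: PF = P/|S| = 0.9997 (lagging).

(a) P = 11.05 W  (b) Q = 0.2573 VAR  (c) S = 11.05 VA  (d) PF = 0.9997 (lagging)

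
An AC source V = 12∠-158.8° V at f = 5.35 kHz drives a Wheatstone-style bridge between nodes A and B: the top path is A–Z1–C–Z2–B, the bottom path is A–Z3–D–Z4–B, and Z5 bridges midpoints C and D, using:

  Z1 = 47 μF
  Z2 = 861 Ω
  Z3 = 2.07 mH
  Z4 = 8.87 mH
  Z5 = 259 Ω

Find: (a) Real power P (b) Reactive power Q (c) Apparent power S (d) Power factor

Step 1 — Angular frequency: ω = 2π·f = 2π·5350 = 3.362e+04 rad/s.
Step 2 — Component impedances:
  Z1: Z = 1/(jωC) = -j/(ω·C) = 0 - j0.6329 Ω
  Z2: Z = R = 861 Ω
  Z3: Z = jωL = j·3.362e+04·0.00207 = 0 + j69.58 Ω
  Z4: Z = jωL = j·3.362e+04·0.00887 = 0 + j298.2 Ω
  Z5: Z = R = 259 Ω
Step 3 — Bridge requires nodal analysis (the Z5 bridge couples midpoints C and D, so the two paths cannot be reduced to a simple series/parallel combination). Setting node B to ground and injecting 1 A at node A, the 3-node admittance system at A, C, D solves to V_A = Z_AB = 140.4 + j298 Ω = 329.5∠64.8° Ω.
Step 4 — Source phasor: V = 12∠-158.8° V = -11.19 - j4.339 V.
Step 5 — Current: I = V / Z = -0.02639 + j0.02511 A = 0.03642∠136.4° A.
Step 6 — Complex power: S = V·I* = 0.1863 + j0.3954 VA.
Step 7 — Real power: P = Re(S) = 0.1863 W.
Step 8 — Reactive power: Q = Im(S) = 0.3954 VAR.
Step 9 — Apparent power: |S| = 0.4371 VA.
Step 10 — Power factor: PF = P/|S| = 0.4262 (lagging).

(a) P = 0.1863 W  (b) Q = 0.3954 VAR  (c) S = 0.4371 VA  (d) PF = 0.4262 (lagging)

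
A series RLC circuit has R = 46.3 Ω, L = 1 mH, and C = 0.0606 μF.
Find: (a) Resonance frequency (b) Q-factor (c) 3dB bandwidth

Step 1 — Resonance condition Im(Z)=0 gives ω₀ = 1/√(LC).
Step 2 — ω₀ = 1/√(0.001·6.06e-08) = 1.285e+05 rad/s.
Step 3 — f₀ = ω₀/(2π) = 2.044e+04 Hz.
Step 4 — Series Q: Q = ω₀L/R = 1.285e+05·0.001/46.3 = 2.774.
Step 5 — 3dB bandwidth: Δω = ω₀/Q = 4.63e+04 rad/s; BW = Δω/(2π) = 7369 Hz.

(a) f₀ = 2.044e+04 Hz  (b) Q = 2.774  (c) BW = 7369 Hz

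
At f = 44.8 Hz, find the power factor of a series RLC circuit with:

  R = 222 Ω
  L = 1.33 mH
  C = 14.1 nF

Step 1 — Angular frequency: ω = 2π·f = 2π·44.8 = 281.5 rad/s.
Step 2 — Component impedances:
  R: Z = R = 222 Ω
  L: Z = jωL = j·281.5·0.00133 = 0 + j0.3744 Ω
  C: Z = 1/(jωC) = -j/(ω·C) = 0 - j2.52e+05 Ω
Step 3 — Series combination: Z_total = R + L + C = 222 - j2.52e+05 Ω = 2.52e+05∠-89.9° Ω.
Step 4 — Power factor: PF = cos(φ) = Re(Z)/|Z| = 222/2.5195e+05 = 0.0008811.
Step 5 — Type: Im(Z) = -2.52e+05 ⇒ leading (phase φ = -89.9°).

PF = 0.0008811 (leading, φ = -89.9°)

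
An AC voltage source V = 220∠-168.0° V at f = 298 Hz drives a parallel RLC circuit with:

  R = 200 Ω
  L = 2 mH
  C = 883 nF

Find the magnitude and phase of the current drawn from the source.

Step 1 — Angular frequency: ω = 2π·f = 2π·298 = 1872 rad/s.
Step 2 — Component impedances:
  R: Z = R = 200 Ω
  L: Z = jωL = j·1872·0.002 = 0 + j3.745 Ω
  C: Z = 1/(jωC) = -j/(ω·C) = 0 - j604.8 Ω
Step 3 — Parallel combination: 1/Z_total = 1/R + 1/L + 1/C; Z_total = 0.07097 + j3.767 Ω = 3.767∠88.9° Ω.
Step 4 — Source phasor: V = 220∠-168.0° V = -215.2 - j45.74 V.
Step 5 — Ohm's law: I = V / Z_total = (-215.2 - j45.74) / (0.07097 + j3.767) = -13.21 + j56.88 A.
Step 6 — Convert to polar: |I| = 58.4 A, ∠I = 103.1°.

I = 58.4∠103.1° A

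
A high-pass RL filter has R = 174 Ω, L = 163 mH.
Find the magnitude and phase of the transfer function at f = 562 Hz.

Step 1 — Angular frequency: ω = 2π·562 = 3531 rad/s.
Step 2 — Transfer function: H(jω) = jωL/(R + jωL).
Step 3 — Numerator jωL = j·575.6; denominator R + jωL = 174 + j575.6.
Step 4 — H = 0.9163 + j0.277.
Step 5 — Magnitude: |H| = 0.9572 (-0.4 dB); phase: φ = 16.8°.

|H| = 0.9572 (-0.4 dB), φ = 16.8°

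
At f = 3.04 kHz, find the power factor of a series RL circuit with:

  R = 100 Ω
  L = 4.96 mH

Step 1 — Angular frequency: ω = 2π·f = 2π·3040 = 1.91e+04 rad/s.
Step 2 — Component impedances:
  R: Z = R = 100 Ω
  L: Z = jωL = j·1.91e+04·0.00496 = 0 + j94.74 Ω
Step 3 — Series combination: Z_total = R + L = 100 + j94.74 Ω = 137.8∠43.5° Ω.
Step 4 — Power factor: PF = cos(φ) = Re(Z)/|Z| = 100/137.752 = 0.7259.
Step 5 — Type: Im(Z) = 94.74 ⇒ lagging (phase φ = 43.5°).

PF = 0.7259 (lagging, φ = 43.5°)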